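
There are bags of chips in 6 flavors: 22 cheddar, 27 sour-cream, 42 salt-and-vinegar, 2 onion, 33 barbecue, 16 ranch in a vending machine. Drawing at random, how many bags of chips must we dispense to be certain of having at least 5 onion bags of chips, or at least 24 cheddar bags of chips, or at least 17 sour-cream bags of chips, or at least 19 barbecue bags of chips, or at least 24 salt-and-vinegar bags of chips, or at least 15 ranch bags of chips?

The worst case stops just short of every target: all 22 cheddar, 16 sour-cream, 23 salt-and-vinegar, all 2 onion, 18 barbecue, 14 ranch — 22 + 16 + 23 + 2 + 18 + 14 = 95 bags of chips.
One more bag of chips must push some flavor to its target, so 95 + 1 = 96.

96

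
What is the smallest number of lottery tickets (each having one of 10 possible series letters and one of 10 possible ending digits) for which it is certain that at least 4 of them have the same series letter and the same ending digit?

There are 10 × 10 = 100 (series letter, ending digit) combinations acting as pigeonholes.
With 100 × 3 = 300 lottery tickets we could place exactly 3 in each, with no (series letter, ending digit) pair reaching 4.
One more forces some (series letter, ending digit) pair to hold 4, so 300 + 1 = 301.

301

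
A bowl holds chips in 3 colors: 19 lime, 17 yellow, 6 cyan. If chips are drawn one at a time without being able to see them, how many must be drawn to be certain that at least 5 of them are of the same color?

Treat the 3 colors as pigeonholes.
The worst case takes 4 chips of each color without reaching 5 of any: 3 × 4 = 12.
The next chip must bring some color to 5, so 12 + 1 = 13.

13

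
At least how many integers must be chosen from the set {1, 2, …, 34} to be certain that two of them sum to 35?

18

Partition {1, …, 34} into 17 pairs: {1,34}, {2,33}, …, {17,18}.
Choosing 17 integers — say the integers 1 through 17 — takes one from each pair and avoids the property.
Choosing 18 forces two into the same pair by pigeonhole, and those sum to 35. So 18.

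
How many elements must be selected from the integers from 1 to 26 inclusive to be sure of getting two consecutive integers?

Partition {1, …, 26} into 13 pairs: {1,2}, {3,4}, …, {25,26}.
Choosing 13 integers — say the 13 even numbers 2, 4, …, 26 — takes one from each pair and avoids the property.
Choosing 14 forces two into the same pair by pigeonhole, and those are consecutive. So 14.

14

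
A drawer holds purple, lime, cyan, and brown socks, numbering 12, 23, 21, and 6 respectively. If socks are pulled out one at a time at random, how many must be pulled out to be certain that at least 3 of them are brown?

59

The worst case draws every non-brown sock first: 12 + 23 + 21 = 56.
The next 3 draws are then forced to be brown, giving 56 + 3 = 59.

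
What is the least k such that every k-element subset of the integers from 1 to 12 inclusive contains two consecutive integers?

Partition {1, …, 12} into 6 pairs: {1,2}, {3,4}, …, {11,12}.
Choosing 6 integers — say the 6 even numbers 2, 4, …, 12 — takes one from each pair and avoids the property.
Choosing 7 forces two into the same pair by pigeonhole, and those are consecutive. So 7.

7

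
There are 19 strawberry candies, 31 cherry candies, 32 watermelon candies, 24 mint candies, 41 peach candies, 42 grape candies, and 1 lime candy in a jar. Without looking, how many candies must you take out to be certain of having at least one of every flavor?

The hardest flavor to obtain is lime: we could draw every other candy first — 190 − 1 = 189 candies — without a single lime one.
The next draw must be lime, so 189 + 1 = 190.

190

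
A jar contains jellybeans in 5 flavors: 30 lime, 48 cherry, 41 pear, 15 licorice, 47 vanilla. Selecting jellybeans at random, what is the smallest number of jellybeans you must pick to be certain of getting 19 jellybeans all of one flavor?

In the worst case we take at most 18 of each flavor, but all 15 licorice (fewer than 18), giving 18 + 18 + 18 + 15 + 18 = 87.
One more jellybean then forces some flavor to 19, so 87 + 1 = 88.

88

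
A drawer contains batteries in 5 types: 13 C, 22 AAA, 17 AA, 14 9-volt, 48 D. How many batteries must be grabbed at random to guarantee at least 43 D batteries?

109

The worst case draws every non-D battery first: 13 + 22 + 17 + 14 = 66.
The next 43 draws are then forced to be D, giving 66 + 43 = 109.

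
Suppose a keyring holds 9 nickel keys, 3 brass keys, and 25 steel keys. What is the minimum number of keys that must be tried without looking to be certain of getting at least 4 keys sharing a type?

Treat the 3 types as pigeonholes.
The worst case takes 3 keys of each type without reaching 4 of any: 3 × 3 = 9.
The next key must bring some type to 4, so 9 + 1 = 10.

10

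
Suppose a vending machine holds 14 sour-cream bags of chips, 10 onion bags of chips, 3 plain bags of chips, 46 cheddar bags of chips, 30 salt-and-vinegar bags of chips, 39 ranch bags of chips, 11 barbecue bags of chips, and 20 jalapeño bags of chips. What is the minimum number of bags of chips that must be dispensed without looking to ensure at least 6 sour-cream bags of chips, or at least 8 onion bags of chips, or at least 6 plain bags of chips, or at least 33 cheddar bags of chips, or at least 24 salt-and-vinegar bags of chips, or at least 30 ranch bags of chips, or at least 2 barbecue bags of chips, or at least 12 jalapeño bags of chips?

112

Each of the 8 flavors has its own threshold; avoid all of them simultaneously.
The worst case stops just short of every target: 5 sour-cream, 7 onion, all 3 plain, 32 cheddar, 23 salt-and-vinegar, 29 ranch, 1 barbecue, 11 jalapeño — 5 + 7 + 3 + 32 + 23 + 29 + 1 + 11 = 111 bags of chips.
One more bag of chips must push some flavor to its target, so 111 + 1 = 112.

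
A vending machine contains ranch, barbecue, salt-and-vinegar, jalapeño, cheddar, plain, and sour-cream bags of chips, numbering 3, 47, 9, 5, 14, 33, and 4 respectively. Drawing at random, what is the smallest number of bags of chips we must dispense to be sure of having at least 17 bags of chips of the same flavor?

68

Treat the 7 flavors as pigeonholes.
In the worst case we take at most 16 of each flavor, but all 3 ranch, all 9 salt-and-vinegar, all 5 jalapeño, all 14 cheddar, and all 4 sour-cream (fewer than 16), giving 3 + 16 + 9 + 5 + 14 + 16 + 4 = 67.
One more bag of chips then forces some flavor to 17, so 67 + 1 = 68.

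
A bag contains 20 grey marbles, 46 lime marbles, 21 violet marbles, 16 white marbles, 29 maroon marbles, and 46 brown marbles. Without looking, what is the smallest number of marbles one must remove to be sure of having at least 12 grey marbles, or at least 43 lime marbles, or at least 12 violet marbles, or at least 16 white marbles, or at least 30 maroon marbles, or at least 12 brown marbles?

120

The worst case stops just short of every target: 11 grey, 42 lime, 11 violet, 15 white, 29 maroon, 11 brown — 11 + 42 + 11 + 15 + 29 + 11 = 119 marbles.
One more marble must push some color to its target, so 119 + 1 = 120.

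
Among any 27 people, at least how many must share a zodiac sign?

3

The 27 people fall into 12 zodiac signs.
If each of the 12 zodiac signs held at most 2, the total would be at most 12 × 2 = 24 < 27, a contradiction.
So at least one holds ⌈27/12⌉ = 3.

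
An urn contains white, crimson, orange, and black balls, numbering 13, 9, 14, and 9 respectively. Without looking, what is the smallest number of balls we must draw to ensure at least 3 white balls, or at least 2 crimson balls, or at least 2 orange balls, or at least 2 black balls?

6

The worst case stops just short of every target: 2 white, 1 crimson, 1 orange, 1 black — 2 + 1 + 1 + 1 = 5 balls.
One more ball must push some color to its target, so 5 + 1 = 6.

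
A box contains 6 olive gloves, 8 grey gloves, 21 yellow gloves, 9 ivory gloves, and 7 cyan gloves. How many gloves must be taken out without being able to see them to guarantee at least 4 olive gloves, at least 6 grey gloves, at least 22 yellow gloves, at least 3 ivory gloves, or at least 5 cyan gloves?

The worst case stops just short of every target: 3 olive, 5 grey, 21 yellow, 2 ivory, 4 cyan — 3 + 5 + 21 + 2 + 4 = 35 gloves.
One more glove must push some color to its target, so 35 + 1 = 36.

36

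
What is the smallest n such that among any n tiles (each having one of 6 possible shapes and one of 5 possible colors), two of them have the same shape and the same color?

31

There are 6 × 5 = 30 (shape, color) combinations acting as pigeonholes.
With 30 tiles we could place one in each, avoiding any repeat.
One more forces some (shape, color) pair to hold 2, so 30 + 1 = 31.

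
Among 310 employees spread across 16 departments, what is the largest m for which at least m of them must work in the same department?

If each of the 16 departments held at most 19, the total would be at most 16 × 19 = 304 < 310, a contradiction.
So at least one holds ⌈310/16⌉ = 20.

20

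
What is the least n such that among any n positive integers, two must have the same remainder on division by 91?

92

Use the pigeonhole principle on residue classes: two integers differ by a multiple of 91 exactly when they share a remainder mod 91.
There are 91 residue classes mod 91, so 91 integers can all lie in distinct classes.
One more integer must repeat a residue, giving a difference divisible by 91. So n = 91 + 1 = 92.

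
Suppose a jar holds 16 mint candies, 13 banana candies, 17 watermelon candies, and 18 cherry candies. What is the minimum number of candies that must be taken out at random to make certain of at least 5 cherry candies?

51

The worst case draws every non-cherry candy first: 16 + 13 + 17 = 46.
The next 5 draws are then forced to be cherry, giving 46 + 5 = 51.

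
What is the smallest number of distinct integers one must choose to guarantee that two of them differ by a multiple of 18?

19

Two integers differ by a multiple of 18 exactly when they share a remainder mod 18.
There are 18 residue classes mod 18, so 18 integers can all lie in distinct classes.
One more integer must repeat a residue, giving a difference divisible by 18. So n = 18 + 1 = 19.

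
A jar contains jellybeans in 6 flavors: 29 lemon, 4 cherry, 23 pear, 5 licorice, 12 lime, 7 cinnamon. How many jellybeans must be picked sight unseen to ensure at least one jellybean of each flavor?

The hardest flavor to obtain is cherry: we could draw every other jellybean first — 80 − 4 = 76 jellybeans — without a single cherry one.
The next draw must be cherry, so 76 + 1 = 77.

77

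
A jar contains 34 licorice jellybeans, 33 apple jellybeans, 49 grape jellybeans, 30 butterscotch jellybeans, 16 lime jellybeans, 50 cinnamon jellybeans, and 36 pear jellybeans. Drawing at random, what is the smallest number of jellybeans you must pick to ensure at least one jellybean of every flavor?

233

The hardest flavor to obtain is lime: we could draw every other jellybean first — 248 − 16 = 232 jellybeans — without a single lime one.
The next draw must be lime, so 232 + 1 = 233.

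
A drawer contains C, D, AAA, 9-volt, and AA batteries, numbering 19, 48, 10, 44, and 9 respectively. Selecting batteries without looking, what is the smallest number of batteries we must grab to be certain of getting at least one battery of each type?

The hardest type to obtain is AA: we could draw every other battery first — 130 − 9 = 121 batteries — without a single AA one.
The next draw must be AA, so 121 + 1 = 122.

122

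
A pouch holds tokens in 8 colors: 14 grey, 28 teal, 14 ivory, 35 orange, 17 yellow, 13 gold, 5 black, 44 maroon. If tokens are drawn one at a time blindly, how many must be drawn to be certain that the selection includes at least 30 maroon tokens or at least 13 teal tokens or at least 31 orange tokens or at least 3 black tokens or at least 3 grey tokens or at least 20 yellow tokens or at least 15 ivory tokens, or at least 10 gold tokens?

116

Each of the 8 colors has its own threshold; avoid all of them simultaneously.
The worst case stops just short of every target: 2 grey, 12 teal, 14 ivory, 30 orange, all 17 yellow, 9 gold, 2 black, 29 maroon — 2 + 12 + 14 + 30 + 17 + 9 + 2 + 29 = 115 tokens.
One more token must push some color to its target, so 115 + 1 = 116.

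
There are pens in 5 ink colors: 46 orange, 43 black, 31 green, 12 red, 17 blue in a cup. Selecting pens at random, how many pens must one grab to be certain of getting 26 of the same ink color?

105

Treat the 5 ink colors as pigeonholes.
In the worst case we take at most 25 of each ink color, but all 12 red and all 17 blue (fewer than 25), giving 25 + 25 + 25 + 12 + 17 = 104.
One more pen then forces some ink color to 26, so 104 + 1 = 105.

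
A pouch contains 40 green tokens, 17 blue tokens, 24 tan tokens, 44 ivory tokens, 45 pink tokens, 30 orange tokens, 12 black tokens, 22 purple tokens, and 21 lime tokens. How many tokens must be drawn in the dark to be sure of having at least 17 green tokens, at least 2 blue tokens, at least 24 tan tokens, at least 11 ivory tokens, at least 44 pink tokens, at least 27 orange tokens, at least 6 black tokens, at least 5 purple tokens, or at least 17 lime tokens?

145

Each of the 9 colors has its own threshold; avoid all of them simultaneously.
The worst case stops just short of every target: 16 green, 1 blue, 23 tan, 10 ivory, 43 pink, 26 orange, 5 black, 4 purple, 16 lime — 16 + 1 + 23 + 10 + 43 + 26 + 5 + 4 + 16 = 144 tokens.
One more token must push some color to its target, so 144 + 1 = 145.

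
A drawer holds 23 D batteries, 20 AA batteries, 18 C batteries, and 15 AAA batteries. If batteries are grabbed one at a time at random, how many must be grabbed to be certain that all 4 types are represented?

The hardest type to obtain is AAA: we could draw every other battery first — 76 − 15 = 61 batteries — without a single AAA one.
The next draw must be AAA, so 61 + 1 = 62.

62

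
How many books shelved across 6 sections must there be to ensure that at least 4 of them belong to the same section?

There are 6 sections acting as pigeonholes.
With 6 × 3 = 18 books we could place exactly 3 in each, with no class reaching 4.
One more forces some class to hold 4, so 18 + 1 = 19.

19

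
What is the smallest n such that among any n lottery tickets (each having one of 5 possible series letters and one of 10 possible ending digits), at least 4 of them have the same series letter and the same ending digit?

151

There are 5 × 10 = 50 (series letter, ending digit) combinations acting as pigeonholes.
With 50 × 3 = 150 lottery tickets we could place exactly 3 in each, with no (series letter, ending digit) pair reaching 4.
One more forces some (series letter, ending digit) pair to hold 4, so 150 + 1 = 151.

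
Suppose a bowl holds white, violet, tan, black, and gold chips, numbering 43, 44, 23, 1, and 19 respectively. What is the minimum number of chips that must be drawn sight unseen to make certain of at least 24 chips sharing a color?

90

Treat the 5 colors as pigeonholes.
In the worst case we take at most 23 of each color, but all 1 black and all 19 gold (fewer than 23), giving 23 + 23 + 23 + 1 + 19 = 89.
One more chip then forces some color to 24, so 89 + 1 = 90.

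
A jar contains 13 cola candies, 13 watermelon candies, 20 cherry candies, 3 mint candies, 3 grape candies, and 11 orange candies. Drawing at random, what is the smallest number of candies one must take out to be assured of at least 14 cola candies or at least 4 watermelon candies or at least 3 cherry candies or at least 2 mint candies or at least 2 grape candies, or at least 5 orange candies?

The worst case stops just short of every target: 13 cola, 3 watermelon, 2 cherry, 1 mint, 1 grape, 4 orange — 13 + 3 + 2 + 1 + 1 + 4 = 24 candies.
One more candy must push some flavor to its target, so 24 + 1 = 25.

25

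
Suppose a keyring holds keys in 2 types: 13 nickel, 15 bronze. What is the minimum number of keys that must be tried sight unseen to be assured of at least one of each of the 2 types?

16

The hardest type to obtain is nickel: we could draw every other key first — 28 − 13 = 15 keys — without a single nickel one.
The next draw must be nickel, so 15 + 1 = 16.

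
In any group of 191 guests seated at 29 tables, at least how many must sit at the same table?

7

If each of the 29 tables held at most 6, the total would be at most 29 × 6 = 174 < 191, a contradiction.
So at least one holds ⌈191/29⌉ = 7.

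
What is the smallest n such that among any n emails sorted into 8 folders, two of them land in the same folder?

9

There are 8 folders acting as pigeonholes.
With 8 emails we could place one in each, avoiding any repeat.
One more forces some class to hold 2, so 8 + 1 = 9.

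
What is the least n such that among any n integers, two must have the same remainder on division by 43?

Use the pigeonhole principle on residue classes: two integers differ by a multiple of 43 exactly when they share a remainder mod 43.
There are 43 residue classes mod 43, so 43 integers can all lie in distinct classes.
One more integer must repeat a residue, giving a difference divisible by 43. So n = 43 + 1 = 44.

44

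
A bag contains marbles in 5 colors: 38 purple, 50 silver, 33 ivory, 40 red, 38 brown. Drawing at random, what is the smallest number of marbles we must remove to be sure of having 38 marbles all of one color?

In the worst case we take at most 37 of each color, but all 33 ivory (fewer than 37), giving 37 + 37 + 33 + 37 + 37 = 181.
One more marble then forces some color to 38, so 181 + 1 = 182.

182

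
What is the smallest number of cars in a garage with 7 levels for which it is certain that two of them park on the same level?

There are 7 levels acting as pigeonholes.
With 7 cars we could place one in each, avoiding any repeat.
One more forces some class to hold 2, so 7 + 1 = 8.

8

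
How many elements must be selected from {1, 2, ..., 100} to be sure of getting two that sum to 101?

51

Partition {1, …, 100} into 50 pairs: {1,100}, {2,99}, …, {50,51}.
Choosing 50 integers — say the integers 1 through 50 — takes one from each pair and avoids the property.
Choosing 51 forces two into the same pair by pigeonhole, and those sum to 101. So 51.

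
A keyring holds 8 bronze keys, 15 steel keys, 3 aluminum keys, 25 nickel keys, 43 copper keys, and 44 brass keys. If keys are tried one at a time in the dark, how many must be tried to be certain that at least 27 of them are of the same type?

104

In the worst case we take at most 26 of each type, but all 8 bronze, all 15 steel, all 3 aluminum, and all 25 nickel (fewer than 26), giving 8 + 15 + 3 + 25 + 26 + 26 = 103.
One more key then forces some type to 27, so 103 + 1 = 104.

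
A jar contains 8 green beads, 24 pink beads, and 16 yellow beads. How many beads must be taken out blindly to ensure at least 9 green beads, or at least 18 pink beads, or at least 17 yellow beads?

The worst case stops just short of every target: 8 green, 17 pink, 16 yellow — 8 + 17 + 16 = 41 beads.
One more bead must push some color to its target, so 41 + 1 = 42.

42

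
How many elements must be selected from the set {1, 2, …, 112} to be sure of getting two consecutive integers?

57

Partition {1, …, 112} into 56 pairs: {1,2}, {3,4}, …, {111,112}.
Choosing 56 integers — say the 56 even numbers 2, 4, …, 112 — takes one from each pair and avoids the property.
Choosing 57 forces two into the same pair by pigeonhole, and those are consecutive. So 57.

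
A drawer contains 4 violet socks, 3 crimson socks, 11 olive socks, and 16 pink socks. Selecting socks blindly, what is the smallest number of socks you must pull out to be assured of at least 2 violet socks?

32

The worst case draws every non-violet sock first: 3 + 11 + 16 = 30.
The next 2 draws are then forced to be violet, giving 30 + 2 = 32.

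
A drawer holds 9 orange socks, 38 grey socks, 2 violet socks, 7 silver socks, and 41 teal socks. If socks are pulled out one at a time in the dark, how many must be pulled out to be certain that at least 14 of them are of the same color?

In the worst case we take at most 13 of each color, but all 9 orange, all 2 violet, and all 7 silver (fewer than 13), giving 9 + 13 + 2 + 7 + 13 = 44.
One more sock then forces some color to 14, so 44 + 1 = 45.

45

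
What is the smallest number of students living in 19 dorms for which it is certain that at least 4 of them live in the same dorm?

58

There are 19 dorms acting as pigeonholes.
With 19 × 3 = 57 students we could place exactly 3 in each, with no class reaching 4.
One more forces some class to hold 4, so 57 + 1 = 58.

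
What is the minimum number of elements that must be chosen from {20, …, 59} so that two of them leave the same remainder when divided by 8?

9

Group the integers by remainder mod 8; there are 8 residue classes, each nonempty in this range.
Choosing one from each class (8 integers) avoids any shared remainder.
One more choice must repeat a class, so two differ by a multiple of 8. Hence 8 + 1 = 9.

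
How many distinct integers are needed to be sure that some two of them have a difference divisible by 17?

18

Two integers differ by a multiple of 17 exactly when they share a remainder mod 17.
There are 17 residue classes mod 17, so 17 integers can all lie in distinct classes.
One more integer must repeat a residue, giving a difference divisible by 17. So n = 17 + 1 = 18.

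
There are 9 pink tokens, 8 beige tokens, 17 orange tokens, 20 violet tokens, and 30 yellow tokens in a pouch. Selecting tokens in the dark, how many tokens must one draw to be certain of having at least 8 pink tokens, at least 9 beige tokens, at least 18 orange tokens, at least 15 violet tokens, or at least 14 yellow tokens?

60

Each of the 5 colors has its own threshold; avoid all of them simultaneously.
The worst case stops just short of every target: 7 pink, 8 beige, 17 orange, 14 violet, 13 yellow — 7 + 8 + 17 + 14 + 13 = 59 tokens.
One more token must push some color to its target, so 59 + 1 = 60.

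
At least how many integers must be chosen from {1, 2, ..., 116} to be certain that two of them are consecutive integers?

Partition {1, …, 116} into 58 pairs: {1,2}, {3,4}, …, {115,116}.
Choosing 58 integers — say the 58 even numbers 2, 4, …, 116 — takes one from each pair and avoids the property.
Choosing 59 forces two into the same pair by pigeonhole, and those are consecutive. So 59.

59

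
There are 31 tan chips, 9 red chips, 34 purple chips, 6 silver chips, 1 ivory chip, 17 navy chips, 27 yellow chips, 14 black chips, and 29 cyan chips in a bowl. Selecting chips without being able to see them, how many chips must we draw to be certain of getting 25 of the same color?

Treat the 9 colors as pigeonholes.
In the worst case we take at most 24 of each color, but all 9 red, all 6 silver, all 1 ivory, all 17 navy, and all 14 black (fewer than 24), giving 24 + 9 + 24 + 6 + 1 + 17 + 24 + 14 + 24 = 143.
One more chip then forces some color to 25, so 143 + 1 = 144.

144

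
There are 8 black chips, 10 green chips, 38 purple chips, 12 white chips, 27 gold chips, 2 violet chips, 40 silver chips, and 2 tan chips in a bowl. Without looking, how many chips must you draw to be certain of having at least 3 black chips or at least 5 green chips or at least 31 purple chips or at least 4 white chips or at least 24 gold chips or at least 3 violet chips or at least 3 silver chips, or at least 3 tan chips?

69

The worst case stops just short of every target: 2 black, 4 green, 30 purple, 3 white, 23 gold, 2 violet, 2 silver, 2 tan — 2 + 4 + 30 + 3 + 23 + 2 + 2 + 2 = 68 chips.
One more chip must push some color to its target, so 68 + 1 = 69.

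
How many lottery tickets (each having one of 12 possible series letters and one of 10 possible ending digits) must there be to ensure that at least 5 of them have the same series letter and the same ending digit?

481

There are 12 × 10 = 120 (series letter, ending digit) combinations acting as pigeonholes.
With 120 × 4 = 480 lottery tickets we could place exactly 4 in each, with no (series letter, ending digit) pair reaching 5.
One more forces some (series letter, ending digit) pair to hold 5, so 480 + 1 = 481.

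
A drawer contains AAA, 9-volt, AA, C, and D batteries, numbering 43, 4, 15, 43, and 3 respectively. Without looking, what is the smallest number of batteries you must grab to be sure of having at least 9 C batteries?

The worst case draws every non-C battery first: 43 + 4 + 15 + 3 = 65.
The next 9 draws are then forced to be C, giving 65 + 9 = 74.

74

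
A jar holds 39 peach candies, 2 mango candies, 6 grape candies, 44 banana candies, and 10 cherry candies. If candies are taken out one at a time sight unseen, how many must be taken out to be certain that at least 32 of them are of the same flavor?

81

In the worst case we take at most 31 of each flavor, but all 2 mango, all 6 grape, and all 10 cherry (fewer than 31), giving 31 + 2 + 6 + 31 + 10 = 80.
One more candy then forces some flavor to 32, so 80 + 1 = 81.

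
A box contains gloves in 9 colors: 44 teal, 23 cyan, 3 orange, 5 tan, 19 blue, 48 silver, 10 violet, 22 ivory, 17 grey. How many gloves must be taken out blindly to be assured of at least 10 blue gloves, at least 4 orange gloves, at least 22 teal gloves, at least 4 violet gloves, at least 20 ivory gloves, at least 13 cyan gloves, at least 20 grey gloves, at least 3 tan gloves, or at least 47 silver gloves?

The worst case stops just short of every target: 21 teal, 12 cyan, 3 orange, 2 tan, 9 blue, 46 silver, 3 violet, 19 ivory, all 17 grey — 21 + 12 + 3 + 2 + 9 + 46 + 3 + 19 + 17 = 132 gloves.
One more glove must push some color to its target, so 132 + 1 = 133.

133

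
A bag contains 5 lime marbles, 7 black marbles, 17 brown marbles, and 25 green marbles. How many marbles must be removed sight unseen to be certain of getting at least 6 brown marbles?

The worst case draws every non-brown marble first: 5 + 7 + 25 = 37.
The next 6 draws are then forced to be brown, giving 37 + 6 = 43.

43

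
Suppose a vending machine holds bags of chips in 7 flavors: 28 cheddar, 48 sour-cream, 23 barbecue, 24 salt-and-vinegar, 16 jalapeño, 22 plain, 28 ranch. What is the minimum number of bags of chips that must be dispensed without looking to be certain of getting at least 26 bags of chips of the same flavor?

161

Treat the 7 flavors as pigeonholes.
In the worst case we take at most 25 of each flavor, but all 23 barbecue, all 24 salt-and-vinegar, all 16 jalapeño, and all 22 plain (fewer than 25), giving 25 + 25 + 23 + 24 + 16 + 22 + 25 = 160.
One more bag of chips then forces some flavor to 26, so 160 + 1 = 161.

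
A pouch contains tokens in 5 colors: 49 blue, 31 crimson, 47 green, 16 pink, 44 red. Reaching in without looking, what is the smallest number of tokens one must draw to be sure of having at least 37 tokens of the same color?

156

In the worst case we take at most 36 of each color, but all 31 crimson and all 16 pink (fewer than 36), giving 36 + 31 + 36 + 16 + 36 = 155.
One more token then forces some color to 37, so 155 + 1 = 156.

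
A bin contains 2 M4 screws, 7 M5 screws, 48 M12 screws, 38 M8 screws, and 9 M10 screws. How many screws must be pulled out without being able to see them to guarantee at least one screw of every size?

103

The hardest size to obtain is M4: we could draw every other screw first — 104 − 2 = 102 screws — without a single M4 one.
The next draw must be M4, so 102 + 1 = 103.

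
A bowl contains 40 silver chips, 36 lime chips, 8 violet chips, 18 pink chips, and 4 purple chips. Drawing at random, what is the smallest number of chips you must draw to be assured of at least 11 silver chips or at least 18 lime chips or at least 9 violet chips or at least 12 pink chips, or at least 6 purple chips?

51

Each of the 5 colors has its own threshold; avoid all of them simultaneously.
The worst case stops just short of every target: 10 silver, 17 lime, 8 violet, 11 pink, all 4 purple — 10 + 17 + 8 + 11 + 4 = 50 chips.
One more chip must push some color to its target, so 50 + 1 = 51.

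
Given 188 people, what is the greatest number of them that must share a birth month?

16

The 188 people fall into 12 months of the year.
If each of the 12 months of the year held at most 15, the total would be at most 12 × 15 = 180 < 188, a contradiction.
So at least one holds ⌈188/12⌉ = 16.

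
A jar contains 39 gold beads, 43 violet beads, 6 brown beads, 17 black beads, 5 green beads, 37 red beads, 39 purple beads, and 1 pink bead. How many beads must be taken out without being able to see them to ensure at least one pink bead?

To avoid pink beads as long as possible, exhaust the other 7 colors first.
The worst case draws every non-pink bead first: 39 + 43 + 6 + 17 + 5 + 37 + 39 = 186.
The next draw is then forced to be pink, giving 186 + 1 = 187.

187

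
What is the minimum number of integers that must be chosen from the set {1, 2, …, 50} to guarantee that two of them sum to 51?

26

Partition {1, …, 50} into 25 pairs: {1,50}, {2,49}, …, {25,26}.
Choosing 25 integers — say the integers 1 through 25 — takes one from each pair and avoids the property.
Choosing 26 forces two into the same pair by pigeonhole, and those sum to 51. So 26.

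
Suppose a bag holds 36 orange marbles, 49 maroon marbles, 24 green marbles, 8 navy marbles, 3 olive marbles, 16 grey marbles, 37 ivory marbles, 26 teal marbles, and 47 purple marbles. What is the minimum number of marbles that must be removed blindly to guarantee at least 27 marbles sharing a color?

182

In the worst case we take at most 26 of each color, but all 24 green, all 8 navy, all 3 olive, and all 16 grey (fewer than 26), giving 26 + 26 + 24 + 8 + 3 + 16 + 26 + 26 + 26 = 181.
One more marble then forces some color to 27, so 181 + 1 = 182.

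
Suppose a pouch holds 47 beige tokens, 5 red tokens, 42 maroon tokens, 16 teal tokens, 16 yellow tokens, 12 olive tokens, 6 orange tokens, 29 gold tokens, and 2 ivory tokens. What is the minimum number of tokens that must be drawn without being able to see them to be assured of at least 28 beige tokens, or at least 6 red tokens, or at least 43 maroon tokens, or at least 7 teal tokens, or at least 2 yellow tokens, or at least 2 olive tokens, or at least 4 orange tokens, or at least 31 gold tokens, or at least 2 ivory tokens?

116

The worst case stops just short of every target: 27 beige, 5 red, 42 maroon, 6 teal, 1 yellow, 1 olive, 3 orange, all 29 gold, 1 ivory — 27 + 5 + 42 + 6 + 1 + 1 + 3 + 29 + 1 = 115 tokens.
One more token must push some color to its target, so 115 + 1 = 116.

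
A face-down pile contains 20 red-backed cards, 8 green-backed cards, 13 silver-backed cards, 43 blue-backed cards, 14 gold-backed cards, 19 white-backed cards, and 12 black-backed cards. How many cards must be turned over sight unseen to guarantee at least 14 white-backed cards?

The worst case draws every non-white-backed card first: 20 + 8 + 13 + 43 + 14 + 12 = 110.
The next 14 draws are then forced to be white-backed, giving 110 + 14 = 124.

124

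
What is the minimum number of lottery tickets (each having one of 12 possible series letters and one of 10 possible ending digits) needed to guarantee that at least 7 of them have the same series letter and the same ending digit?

721

There are 12 × 10 = 120 (series letter, ending digit) combinations acting as pigeonholes.
With 120 × 6 = 720 lottery tickets we could place exactly 6 in each, with no (series letter, ending digit) pair reaching 7.
One more forces some (series letter, ending digit) pair to hold 7, so 720 + 1 = 721.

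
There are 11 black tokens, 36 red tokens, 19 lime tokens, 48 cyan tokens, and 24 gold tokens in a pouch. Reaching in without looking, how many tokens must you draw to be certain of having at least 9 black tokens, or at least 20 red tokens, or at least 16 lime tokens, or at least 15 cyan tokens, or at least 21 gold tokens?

The worst case stops just short of every target: 8 black, 19 red, 15 lime, 14 cyan, 20 gold — 8 + 19 + 15 + 14 + 20 = 76 tokens.
One more token must push some color to its target, so 76 + 1 = 77.

77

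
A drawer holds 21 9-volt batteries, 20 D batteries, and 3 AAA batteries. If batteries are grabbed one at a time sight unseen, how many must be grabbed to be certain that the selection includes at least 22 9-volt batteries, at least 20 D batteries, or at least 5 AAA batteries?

44

The worst case stops just short of every target: 21 9-volt, 19 D, all 3 AAA — 21 + 19 + 3 = 43 batteries.
One more battery must push some type to its target, so 43 + 1 = 44.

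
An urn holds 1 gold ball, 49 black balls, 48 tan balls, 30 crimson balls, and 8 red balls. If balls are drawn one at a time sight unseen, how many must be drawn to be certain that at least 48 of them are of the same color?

134

Treat the 5 colors as pigeonholes.
In the worst case we take at most 47 of each color, but all 1 gold, all 30 crimson, and all 8 red (fewer than 47), giving 1 + 47 + 47 + 30 + 8 = 133.
One more ball then forces some color to 48, so 133 + 1 = 134.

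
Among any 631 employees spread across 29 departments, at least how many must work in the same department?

22

If each of the 29 departments held at most 21, the total would be at most 29 × 21 = 609 < 631, a contradiction.
So at least one holds ⌈631/29⌉ = 22.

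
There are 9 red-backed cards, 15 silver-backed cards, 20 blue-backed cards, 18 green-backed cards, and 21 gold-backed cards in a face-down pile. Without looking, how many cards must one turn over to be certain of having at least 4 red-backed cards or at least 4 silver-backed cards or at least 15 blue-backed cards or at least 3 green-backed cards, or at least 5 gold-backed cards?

27

Each of the 5 back colors has its own threshold; avoid all of them simultaneously.
The worst case stops just short of every target: 3 red-backed, 3 silver-backed, 14 blue-backed, 2 green-backed, 4 gold-backed — 3 + 3 + 14 + 2 + 4 = 26 cards.
One more card must push some back color to its target, so 26 + 1 = 27.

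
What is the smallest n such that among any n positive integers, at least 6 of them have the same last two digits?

There are 100 possible two-digit endings acting as pigeonholes.
With 100 × 5 = 500 positive integers we could place exactly 5 in each, with no class reaching 6.
One more forces some class to hold 6, so 500 + 1 = 501.

501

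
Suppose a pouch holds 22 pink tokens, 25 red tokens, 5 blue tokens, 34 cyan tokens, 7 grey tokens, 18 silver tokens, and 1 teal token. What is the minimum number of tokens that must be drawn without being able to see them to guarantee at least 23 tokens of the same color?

98

Treat the 7 colors as pigeonholes.
In the worst case we take at most 22 of each color, but all 5 blue, all 7 grey, all 18 silver, and all 1 teal (fewer than 22), giving 22 + 22 + 5 + 22 + 7 + 18 + 1 = 97.
One more token then forces some color to 23, so 97 + 1 = 98.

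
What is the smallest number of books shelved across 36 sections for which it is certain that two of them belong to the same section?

37

There are 36 sections acting as pigeonholes.
With 36 books we could place one in each, avoiding any repeat.
One more forces some class to hold 2, so 36 + 1 = 37.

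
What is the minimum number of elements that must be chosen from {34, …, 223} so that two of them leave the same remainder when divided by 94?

Use the pigeonhole principle on residue classes: group the integers by remainder mod 94; there are 94 residue classes, each nonempty in this range.
Choosing one from each class (94 integers) avoids any shared remainder.
One more choice must repeat a class, so two differ by a multiple of 94. Hence 94 + 1 = 95.

95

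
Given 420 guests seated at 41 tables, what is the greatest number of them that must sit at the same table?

11

If each of the 41 tables held at most 10, the total would be at most 41 × 10 = 410 < 420, a contradiction.
So at least one holds ⌈420/41⌉ = 11.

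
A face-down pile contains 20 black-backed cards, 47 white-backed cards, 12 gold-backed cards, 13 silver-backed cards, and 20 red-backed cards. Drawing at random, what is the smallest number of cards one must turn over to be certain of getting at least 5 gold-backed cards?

105

The worst case draws every non-gold-backed card first: 20 + 47 + 13 + 20 = 100.
The next 5 draws are then forced to be gold-backed, giving 100 + 5 = 105.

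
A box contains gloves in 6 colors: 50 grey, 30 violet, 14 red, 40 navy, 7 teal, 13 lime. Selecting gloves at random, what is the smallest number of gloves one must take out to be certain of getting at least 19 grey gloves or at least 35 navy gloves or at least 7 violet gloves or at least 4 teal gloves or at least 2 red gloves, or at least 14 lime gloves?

76

Each of the 6 colors has its own threshold; avoid all of them simultaneously.
The worst case stops just short of every target: 18 grey, 6 violet, 1 red, 34 navy, 3 teal, 13 lime — 18 + 6 + 1 + 34 + 3 + 13 = 75 gloves.
One more glove must push some color to its target, so 75 + 1 = 76.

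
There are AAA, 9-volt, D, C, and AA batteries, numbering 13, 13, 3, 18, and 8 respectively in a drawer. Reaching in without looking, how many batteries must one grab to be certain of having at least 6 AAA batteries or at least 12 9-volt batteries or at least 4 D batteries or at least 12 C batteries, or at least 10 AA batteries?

The worst case stops just short of every target: 5 AAA, 11 9-volt, 3 D, 11 C, all 8 AA — 5 + 11 + 3 + 11 + 8 = 38 batteries.
One more battery must push some type to its target, so 38 + 1 = 39.

39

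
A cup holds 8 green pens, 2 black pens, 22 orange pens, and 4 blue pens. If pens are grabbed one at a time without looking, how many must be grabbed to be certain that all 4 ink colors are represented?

35

The hardest ink color to obtain is black: we could draw every other pen first — 36 − 2 = 34 pens — without a single black one.
The next draw must be black, so 34 + 1 = 35.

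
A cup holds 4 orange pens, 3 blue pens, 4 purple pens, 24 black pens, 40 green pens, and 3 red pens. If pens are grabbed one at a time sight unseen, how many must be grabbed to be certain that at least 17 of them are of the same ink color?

In the worst case we take at most 16 of each ink color, but all 4 orange, all 3 blue, all 4 purple, and all 3 red (fewer than 16), giving 4 + 3 + 4 + 16 + 16 + 3 = 46.
One more pen then forces some ink color to 17, so 46 + 1 = 47.

47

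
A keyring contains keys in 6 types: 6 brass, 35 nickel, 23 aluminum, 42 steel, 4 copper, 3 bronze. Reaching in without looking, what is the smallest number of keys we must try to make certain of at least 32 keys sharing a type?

In the worst case we take at most 31 of each type, but all 6 brass, all 23 aluminum, all 4 copper, and all 3 bronze (fewer than 31), giving 6 + 31 + 23 + 31 + 4 + 3 = 98.
One more key then forces some type to 32, so 98 + 1 = 99.

99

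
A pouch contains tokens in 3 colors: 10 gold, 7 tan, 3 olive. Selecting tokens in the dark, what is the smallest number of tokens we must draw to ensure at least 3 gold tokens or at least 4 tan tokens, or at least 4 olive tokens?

9

The worst case stops just short of every target: 2 gold, 3 tan, 3 olive — 2 + 3 + 3 = 8 tokens.
One more token must push some color to its target, so 8 + 1 = 9.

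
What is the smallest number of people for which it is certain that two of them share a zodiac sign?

13

There are 12 zodiac signs acting as pigeonholes.
With 12 people we could place one in each, avoiding any repeat.
One more forces some class to hold 2, so 12 + 1 = 13.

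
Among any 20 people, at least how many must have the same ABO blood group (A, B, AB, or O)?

5

If each of the 4 ABO blood groups held at most 4, the total would be at most 4 × 4 = 16 < 20, a contradiction.
So at least one holds ⌈20/4⌉ = 5.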